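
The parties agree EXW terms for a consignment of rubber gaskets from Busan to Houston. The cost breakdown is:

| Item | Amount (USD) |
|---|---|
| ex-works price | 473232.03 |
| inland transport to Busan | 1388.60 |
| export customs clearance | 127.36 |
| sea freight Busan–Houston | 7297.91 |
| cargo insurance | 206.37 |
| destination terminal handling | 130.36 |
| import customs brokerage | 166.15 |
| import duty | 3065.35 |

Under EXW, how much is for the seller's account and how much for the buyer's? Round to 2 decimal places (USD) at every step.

EXW: the seller makes goods available at their premises; the buyer bears all onward costs.
Seller's account: goods 473232.03 = 473232.03
Buyer's account: inland to port 1388.60 + export clearance 127.36 + freight 7297.91 + insurance 206.37 + destination terminal 130.36 + brokerage 166.15 + duty 3065.35 = 12382.10

Seller: USD 473232.03; buyer: USD 12382.10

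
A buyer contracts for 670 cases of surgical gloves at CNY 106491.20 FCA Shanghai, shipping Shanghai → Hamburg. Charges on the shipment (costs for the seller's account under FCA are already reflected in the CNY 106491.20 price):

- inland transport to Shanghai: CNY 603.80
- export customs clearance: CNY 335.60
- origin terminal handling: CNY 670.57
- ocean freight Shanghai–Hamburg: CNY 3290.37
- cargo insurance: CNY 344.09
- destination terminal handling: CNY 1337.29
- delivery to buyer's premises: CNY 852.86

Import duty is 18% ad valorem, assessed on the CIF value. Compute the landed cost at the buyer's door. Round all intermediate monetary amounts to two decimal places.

FCA: the seller delivers export-cleared goods to the carrier; the buyer bears costs from that point.
Already in the invoice (seller's account under FCA): inland to port, export clearance — exclude.
CIF value = FCA price + origin terminal + freight + insurance = 106491.20 + 670.57 + 3290.37 + 344.09 = 110796.23
Import duty = 110796.23 × 18% = 19943.32
Buyer bears: origin terminal 670.57 + freight 3290.37 + insurance 344.09 + destination terminal 1337.29 + delivery 852.86 + duty 19943.32 = 26438.50
Landed cost = invoice 106491.20 + 26438.50 = 132929.70

Total landed cost: CNY 132929.70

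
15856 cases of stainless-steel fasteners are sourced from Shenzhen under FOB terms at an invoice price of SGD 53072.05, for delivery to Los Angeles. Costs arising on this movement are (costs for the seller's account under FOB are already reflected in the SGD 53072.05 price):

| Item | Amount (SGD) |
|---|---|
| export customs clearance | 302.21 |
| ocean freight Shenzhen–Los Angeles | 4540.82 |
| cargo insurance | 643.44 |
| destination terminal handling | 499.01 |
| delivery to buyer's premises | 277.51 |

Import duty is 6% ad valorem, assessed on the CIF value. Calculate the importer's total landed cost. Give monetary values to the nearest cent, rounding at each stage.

Total landed cost: SGD 62528.21

FOB: the seller bears costs until goods are on board at the origin port; the buyer bears freight, insurance and all costs thereafter.
Already in the invoice (seller's account under FOB): export clearance — exclude.
CIF value = FOB price + freight + insurance = 53072.05 + 4540.82 + 643.44 = 58256.31
Import duty = 58256.31 × 6% = 3495.38
Buyer bears: freight 4540.82 + insurance 643.44 + destination terminal 499.01 + delivery 277.51 + duty 3495.38 = 9456.16
Landed cost = invoice 53072.05 + 9456.16 = 62528.21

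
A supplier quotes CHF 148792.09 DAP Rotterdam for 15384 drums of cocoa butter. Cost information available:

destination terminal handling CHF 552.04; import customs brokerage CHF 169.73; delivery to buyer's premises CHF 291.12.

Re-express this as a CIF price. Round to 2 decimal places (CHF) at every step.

Not relevant to the conversion: brokerage — on the buyer under both terms; not part of either seller's price.
From DAP to CIF, the seller no longer bears: destination terminal, delivery.
CIF price = 148792.09 − 552.04 − 291.12 = 147948.93

CIF price: CHF 147948.93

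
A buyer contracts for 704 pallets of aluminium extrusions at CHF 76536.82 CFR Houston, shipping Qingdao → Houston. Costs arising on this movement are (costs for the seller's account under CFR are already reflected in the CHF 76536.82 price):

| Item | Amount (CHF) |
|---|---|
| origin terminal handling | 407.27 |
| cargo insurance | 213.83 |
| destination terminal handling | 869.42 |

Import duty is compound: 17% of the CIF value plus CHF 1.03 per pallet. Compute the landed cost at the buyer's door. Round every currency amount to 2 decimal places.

Total landed cost: CHF 91392.80

CFR: the seller pays costs through ocean freight to the destination port, but not insurance.
Already in the invoice (seller's account under CFR): origin terminal — exclude.
CIF value = CFR price + insurance = 76536.82 + 213.83 = 76750.65
Ad valorem component: 76750.65 × 17% = 13047.61
Specific component: 704 × 1.03 = 725.12
Import duty = 13047.61 + 725.12 = 13772.73
Buyer bears: insurance 213.83 + destination terminal 869.42 + duty 13772.73 = 14855.98
Landed cost = invoice 76536.82 + 14855.98 = 91392.80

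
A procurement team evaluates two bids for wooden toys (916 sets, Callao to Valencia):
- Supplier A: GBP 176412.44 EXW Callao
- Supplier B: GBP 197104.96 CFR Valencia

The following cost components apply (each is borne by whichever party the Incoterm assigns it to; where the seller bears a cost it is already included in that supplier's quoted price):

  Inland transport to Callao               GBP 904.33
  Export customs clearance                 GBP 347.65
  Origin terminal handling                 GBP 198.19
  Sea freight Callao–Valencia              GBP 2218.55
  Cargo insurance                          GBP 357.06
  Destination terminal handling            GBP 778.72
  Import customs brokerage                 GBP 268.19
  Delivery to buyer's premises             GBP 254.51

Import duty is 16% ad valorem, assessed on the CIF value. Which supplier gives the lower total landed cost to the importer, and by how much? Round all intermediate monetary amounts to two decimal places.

Supplier A (EXW):
CIF value = EXW price + inland to port + export clearance + origin terminal + freight + insurance = 176412.44 + 904.33 + 347.65 + 198.19 + 2218.55 + 357.06 = 180438.22
Import duty = 180438.22 × 16% = 28870.12
Buyer bears (A): 904.33 + 347.65 + 198.19 + 2218.55 + 357.06 + 778.72 + 268.19 + 254.51 = 5327.20
Landed cost (A) = invoice 176412.44 + 5327.20 + duty 28870.12 = 210609.76
Supplier B (CFR):
CIF value = CFR price + insurance = 197104.96 + 357.06 = 197462.02
Import duty = 197462.02 × 16% = 31593.92
Buyer bears (B): 357.06 + 778.72 + 268.19 + 254.51 = 1658.48
Landed cost (B) = invoice 197104.96 + 1658.48 + duty 31593.92 = 230357.36
Difference = |210609.76 − 230357.36| = 19747.60

Supplier A is cheaper by GBP 19747.60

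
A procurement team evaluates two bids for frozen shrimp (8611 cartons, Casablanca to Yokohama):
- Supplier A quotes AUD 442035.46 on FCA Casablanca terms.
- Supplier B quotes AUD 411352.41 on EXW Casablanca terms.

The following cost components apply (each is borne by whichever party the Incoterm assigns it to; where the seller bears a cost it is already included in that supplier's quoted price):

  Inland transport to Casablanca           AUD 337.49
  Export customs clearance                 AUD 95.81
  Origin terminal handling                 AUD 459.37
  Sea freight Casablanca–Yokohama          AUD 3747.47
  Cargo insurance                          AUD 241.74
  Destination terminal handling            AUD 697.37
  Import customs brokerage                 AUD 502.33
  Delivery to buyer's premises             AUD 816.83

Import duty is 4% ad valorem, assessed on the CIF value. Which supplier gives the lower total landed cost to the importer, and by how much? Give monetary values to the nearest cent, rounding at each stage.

Supplier A (FCA):
CIF value = FCA price + origin terminal + freight + insurance = 442035.46 + 459.37 + 3747.47 + 241.74 = 446484.04
Import duty = 446484.04 × 4% = 17859.36
Buyer bears (A): 459.37 + 3747.47 + 241.74 + 697.37 + 502.33 + 816.83 = 6465.11
Landed cost (A) = invoice 442035.46 + 6465.11 + duty 17859.36 = 466359.93
Supplier B (EXW):
CIF value = EXW price + inland to port + export clearance + origin terminal + freight + insurance = 411352.41 + 337.49 + 95.81 + 459.37 + 3747.47 + 241.74 = 416234.29
Import duty = 416234.29 × 4% = 16649.37
Buyer bears (B): 337.49 + 95.81 + 459.37 + 3747.47 + 241.74 + 697.37 + 502.33 + 816.83 = 6898.41
Landed cost (B) = invoice 411352.41 + 6898.41 + duty 16649.37 = 434900.19
Difference = |466359.93 − 434900.19| = 31459.74

Supplier B is cheaper by AUD 31459.74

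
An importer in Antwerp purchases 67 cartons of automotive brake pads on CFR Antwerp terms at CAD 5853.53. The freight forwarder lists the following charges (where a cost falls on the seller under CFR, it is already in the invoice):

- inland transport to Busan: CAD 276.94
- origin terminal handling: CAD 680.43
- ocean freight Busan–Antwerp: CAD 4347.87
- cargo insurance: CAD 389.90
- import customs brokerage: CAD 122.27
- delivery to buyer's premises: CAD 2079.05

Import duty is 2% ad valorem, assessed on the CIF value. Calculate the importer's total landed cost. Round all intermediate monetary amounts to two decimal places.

Total landed cost: CAD 8569.62

CFR: the seller pays costs through ocean freight to the destination port, but not insurance.
Already in the invoice (seller's account under CFR): inland to port, origin terminal, freight — exclude.
CIF value = CFR price + insurance = 5853.53 + 389.90 = 6243.43
Import duty = 6243.43 × 2% = 124.87
Buyer bears: insurance 389.90 + brokerage 122.27 + delivery 2079.05 + duty 124.87 = 2716.09
Landed cost = invoice 5853.53 + 2716.09 = 8569.62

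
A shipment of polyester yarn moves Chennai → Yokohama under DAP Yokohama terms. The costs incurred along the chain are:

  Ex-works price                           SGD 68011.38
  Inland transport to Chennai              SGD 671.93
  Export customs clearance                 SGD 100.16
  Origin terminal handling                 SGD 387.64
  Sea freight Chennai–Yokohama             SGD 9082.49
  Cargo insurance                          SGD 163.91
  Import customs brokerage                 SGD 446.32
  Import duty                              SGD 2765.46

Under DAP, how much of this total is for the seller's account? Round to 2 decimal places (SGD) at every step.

DAP: the seller bears all costs to the named destination except import duty and clearance.
Seller's account: goods 68011.38 + inland to port 671.93 + export clearance 100.16 + origin terminal 387.64 + freight 9082.49 + insurance 163.91 = 78417.51
Buyer's account: brokerage 446.32 + duty 2765.46 = 3211.78

Seller's account: SGD 78417.51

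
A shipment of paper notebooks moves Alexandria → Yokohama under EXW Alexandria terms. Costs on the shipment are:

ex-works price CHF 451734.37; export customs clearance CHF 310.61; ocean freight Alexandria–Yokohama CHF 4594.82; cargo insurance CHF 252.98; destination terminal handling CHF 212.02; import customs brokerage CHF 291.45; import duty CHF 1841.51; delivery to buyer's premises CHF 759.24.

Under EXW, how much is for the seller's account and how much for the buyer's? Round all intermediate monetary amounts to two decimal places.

Seller: CHF 451734.37; buyer: CHF 8262.63

EXW: the seller makes goods available at their premises; the buyer bears all onward costs.
Seller's account: goods 451734.37 = 451734.37
Buyer's account: export clearance 310.61 + freight 4594.82 + insurance 252.98 + destination terminal 212.02 + brokerage 291.45 + duty 1841.51 + delivery 759.24 = 8262.63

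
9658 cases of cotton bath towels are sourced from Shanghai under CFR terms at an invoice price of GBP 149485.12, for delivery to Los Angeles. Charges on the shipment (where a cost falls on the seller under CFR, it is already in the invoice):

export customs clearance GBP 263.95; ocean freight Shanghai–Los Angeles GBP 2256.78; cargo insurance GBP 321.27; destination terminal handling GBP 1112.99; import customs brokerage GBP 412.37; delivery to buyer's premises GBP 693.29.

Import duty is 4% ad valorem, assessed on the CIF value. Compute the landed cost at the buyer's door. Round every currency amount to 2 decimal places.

Total landed cost: GBP 158017.30

CFR: the seller pays costs through ocean freight to the destination port, but not insurance.
Already in the invoice (seller's account under CFR): export clearance, freight — exclude.
CIF value = CFR price + insurance = 149485.12 + 321.27 = 149806.39
Import duty = 149806.39 × 4% = 5992.26
Buyer bears: insurance 321.27 + destination terminal 1112.99 + brokerage 412.37 + delivery 693.29 + duty 5992.26 = 8532.18
Landed cost = invoice 149485.12 + 8532.18 = 158017.30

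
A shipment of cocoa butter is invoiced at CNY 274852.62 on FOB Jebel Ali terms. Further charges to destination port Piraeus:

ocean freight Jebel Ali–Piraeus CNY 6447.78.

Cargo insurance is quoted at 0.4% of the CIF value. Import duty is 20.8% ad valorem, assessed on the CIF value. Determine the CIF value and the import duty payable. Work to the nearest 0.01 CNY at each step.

Let C be the CIF value. C = FOB price + freight + 0.4% × C
C − 0.4% × C = 274852.62 + 6447.78
0.996 × C = 281300.40
C = 281300.40 / 0.996 = 282430.12
Insurance premium = 0.4% × 282430.12 = 1129.72
Import duty = 282430.12 × 20.8% = 58745.46

CIF value: CNY 282430.12; import duty: CNY 58745.46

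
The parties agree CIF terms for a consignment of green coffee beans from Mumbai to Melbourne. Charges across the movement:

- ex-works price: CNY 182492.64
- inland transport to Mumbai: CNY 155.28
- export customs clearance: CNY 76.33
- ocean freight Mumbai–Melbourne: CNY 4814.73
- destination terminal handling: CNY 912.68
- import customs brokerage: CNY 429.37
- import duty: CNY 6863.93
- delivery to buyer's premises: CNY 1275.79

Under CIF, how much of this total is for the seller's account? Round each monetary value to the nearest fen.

CIF: the seller pays costs through ocean freight and marine insurance to the destination port.
Seller's account: goods 182492.64 + inland to port 155.28 + export clearance 76.33 + freight 4814.73 = 187538.98
Buyer's account: destination terminal 912.68 + brokerage 429.37 + duty 6863.93 + delivery 1275.79 = 9481.77

Seller's account: CNY 187538.98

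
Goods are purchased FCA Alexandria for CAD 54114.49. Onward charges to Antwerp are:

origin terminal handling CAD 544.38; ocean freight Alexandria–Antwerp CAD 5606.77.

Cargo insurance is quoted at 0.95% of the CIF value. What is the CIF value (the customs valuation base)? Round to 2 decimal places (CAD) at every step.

Let C be the CIF value. C = FCA price + pre-shipment costs + freight + 0.95% × C
C − 0.95% × C = 54114.49 + 544.38 + 5606.77
0.9905 × C = 60265.64
C = 60265.64 / 0.9905 = 60843.65
Insurance premium = 0.95% × 60843.65 = 578.01

CIF value: CAD 60843.65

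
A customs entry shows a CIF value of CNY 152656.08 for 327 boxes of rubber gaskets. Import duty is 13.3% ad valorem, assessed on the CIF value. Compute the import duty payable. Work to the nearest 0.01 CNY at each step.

Import duty: CNY 20303.26

Import duty = 152656.08 × 13.3% = 20303.26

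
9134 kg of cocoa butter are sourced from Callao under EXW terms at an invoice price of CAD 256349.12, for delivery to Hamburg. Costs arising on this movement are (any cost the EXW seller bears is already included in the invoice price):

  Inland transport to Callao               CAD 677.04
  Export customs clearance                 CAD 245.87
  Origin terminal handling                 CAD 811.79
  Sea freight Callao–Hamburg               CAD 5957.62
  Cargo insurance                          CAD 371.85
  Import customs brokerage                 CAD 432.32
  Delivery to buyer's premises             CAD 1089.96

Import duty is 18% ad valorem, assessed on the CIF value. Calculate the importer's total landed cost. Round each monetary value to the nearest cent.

EXW: the seller makes goods available at their premises; the buyer bears all onward costs.
CIF value = EXW price + inland to port + export clearance + origin terminal + freight + insurance = 256349.12 + 677.04 + 245.87 + 811.79 + 5957.62 + 371.85 = 264413.29
Import duty = 264413.29 × 18% = 47594.39
Buyer bears: inland to port 677.04 + export clearance 245.87 + origin terminal 811.79 + freight 5957.62 + insurance 371.85 + brokerage 432.32 + delivery 1089.96 + duty 47594.39 = 57180.84
Landed cost = invoice 256349.12 + 57180.84 = 313529.96

Total landed cost: CAD 313529.96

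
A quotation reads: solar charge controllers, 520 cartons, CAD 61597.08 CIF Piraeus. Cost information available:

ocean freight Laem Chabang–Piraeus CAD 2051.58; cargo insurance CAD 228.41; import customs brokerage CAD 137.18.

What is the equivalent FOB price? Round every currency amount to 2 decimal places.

Not relevant to the conversion: brokerage — on the buyer under both terms; not part of either seller's price.
From CIF to FOB, the seller no longer bears: freight, insurance.
FOB price = 61597.08 − 2051.58 − 228.41 = 59317.09

FOB price: CAD 59317.09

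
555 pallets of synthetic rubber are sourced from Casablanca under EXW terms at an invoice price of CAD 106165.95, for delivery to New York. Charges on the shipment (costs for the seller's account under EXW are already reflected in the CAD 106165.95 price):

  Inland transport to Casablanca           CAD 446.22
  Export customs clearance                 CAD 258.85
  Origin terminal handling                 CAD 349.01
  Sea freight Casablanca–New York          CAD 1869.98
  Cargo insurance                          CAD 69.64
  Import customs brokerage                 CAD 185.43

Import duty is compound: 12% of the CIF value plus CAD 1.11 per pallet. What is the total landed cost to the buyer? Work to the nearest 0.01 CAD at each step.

Total landed cost: CAD 123060.29

EXW: the seller makes goods available at their premises; the buyer bears all onward costs.
CIF value = EXW price + inland to port + export clearance + origin terminal + freight + insurance = 106165.95 + 446.22 + 258.85 + 349.01 + 1869.98 + 69.64 = 109159.65
Ad valorem component: 109159.65 × 12% = 13099.16
Specific component: 555 × 1.11 = 616.05
Import duty = 13099.16 + 616.05 = 13715.21
Buyer bears: inland to port 446.22 + export clearance 258.85 + origin terminal 349.01 + freight 1869.98 + insurance 69.64 + brokerage 185.43 + duty 13715.21 = 16894.34
Landed cost = invoice 106165.95 + 16894.34 = 123060.29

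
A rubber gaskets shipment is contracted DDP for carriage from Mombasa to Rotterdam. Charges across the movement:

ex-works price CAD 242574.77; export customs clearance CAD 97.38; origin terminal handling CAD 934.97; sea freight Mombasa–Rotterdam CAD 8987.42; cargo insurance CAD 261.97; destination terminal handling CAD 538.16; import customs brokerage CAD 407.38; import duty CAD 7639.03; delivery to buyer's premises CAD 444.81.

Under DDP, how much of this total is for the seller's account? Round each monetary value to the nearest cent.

Seller's account: CAD 261885.89

DDP: the seller bears all costs including import duty.
Seller's account: goods 242574.77 + export clearance 97.38 + origin terminal 934.97 + freight 8987.42 + insurance 261.97 + destination terminal 538.16 + brokerage 407.38 + duty 7639.03 + delivery 444.81 = 261885.89
Buyer's account: 0.00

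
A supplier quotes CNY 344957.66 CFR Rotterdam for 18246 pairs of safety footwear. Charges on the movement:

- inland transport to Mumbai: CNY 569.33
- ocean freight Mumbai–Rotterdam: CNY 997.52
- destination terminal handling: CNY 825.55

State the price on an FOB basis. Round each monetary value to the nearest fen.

FOB price: CNY 343960.14

Not relevant to the conversion: inland to port — on the seller under both CFR and FOB; already in the CFR price and stays in the FOB price. destination terminal — on the buyer under both terms; not part of either seller's price.
From CFR to FOB, the seller no longer bears: freight.
FOB price = 344957.66 − 997.52 = 343960.14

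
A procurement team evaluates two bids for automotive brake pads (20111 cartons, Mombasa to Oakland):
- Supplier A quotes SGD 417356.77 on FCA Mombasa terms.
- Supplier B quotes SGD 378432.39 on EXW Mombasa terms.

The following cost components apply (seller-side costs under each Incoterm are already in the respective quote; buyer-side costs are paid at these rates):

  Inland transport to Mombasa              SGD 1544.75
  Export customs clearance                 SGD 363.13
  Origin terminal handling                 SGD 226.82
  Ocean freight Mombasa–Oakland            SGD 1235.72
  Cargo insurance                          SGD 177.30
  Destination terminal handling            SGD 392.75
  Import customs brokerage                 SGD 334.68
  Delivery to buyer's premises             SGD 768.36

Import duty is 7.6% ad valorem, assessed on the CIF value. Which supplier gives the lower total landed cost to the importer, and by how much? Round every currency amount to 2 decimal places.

Supplier A (FCA):
CIF value = FCA price + origin terminal + freight + insurance = 417356.77 + 226.82 + 1235.72 + 177.30 = 418996.61
Import duty = 418996.61 × 7.6% = 31843.74
Buyer bears (A): 226.82 + 1235.72 + 177.30 + 392.75 + 334.68 + 768.36 = 3135.63
Landed cost (A) = invoice 417356.77 + 3135.63 + duty 31843.74 = 452336.14
Supplier B (EXW):
CIF value = EXW price + inland to port + export clearance + origin terminal + freight + insurance = 378432.39 + 1544.75 + 363.13 + 226.82 + 1235.72 + 177.30 = 381980.11
Import duty = 381980.11 × 7.6% = 29030.49
Buyer bears (B): 1544.75 + 363.13 + 226.82 + 1235.72 + 177.30 + 392.75 + 334.68 + 768.36 = 5043.51
Landed cost (B) = invoice 378432.39 + 5043.51 + duty 29030.49 = 412506.39
Difference = |452336.14 − 412506.39| = 39829.75

Supplier B is cheaper by SGD 39829.75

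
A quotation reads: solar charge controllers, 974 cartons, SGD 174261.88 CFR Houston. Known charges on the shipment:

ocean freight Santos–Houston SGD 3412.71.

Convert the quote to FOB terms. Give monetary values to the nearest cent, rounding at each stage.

FOB price: SGD 170849.17

From CFR to FOB, the seller no longer bears: freight.
FOB price = 174261.88 − 3412.71 = 170849.17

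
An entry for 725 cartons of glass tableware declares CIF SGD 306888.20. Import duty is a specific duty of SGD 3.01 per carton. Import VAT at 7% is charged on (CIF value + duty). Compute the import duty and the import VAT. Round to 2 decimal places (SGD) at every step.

Import duty = 725 × 3.01 = 2182.25
VAT base = CIF + duty = 306888.20 + 2182.25 = 309070.45
Import VAT = 309070.45 × 7% = 21634.93

Import duty: SGD 2182.25; import VAT: SGD 21634.93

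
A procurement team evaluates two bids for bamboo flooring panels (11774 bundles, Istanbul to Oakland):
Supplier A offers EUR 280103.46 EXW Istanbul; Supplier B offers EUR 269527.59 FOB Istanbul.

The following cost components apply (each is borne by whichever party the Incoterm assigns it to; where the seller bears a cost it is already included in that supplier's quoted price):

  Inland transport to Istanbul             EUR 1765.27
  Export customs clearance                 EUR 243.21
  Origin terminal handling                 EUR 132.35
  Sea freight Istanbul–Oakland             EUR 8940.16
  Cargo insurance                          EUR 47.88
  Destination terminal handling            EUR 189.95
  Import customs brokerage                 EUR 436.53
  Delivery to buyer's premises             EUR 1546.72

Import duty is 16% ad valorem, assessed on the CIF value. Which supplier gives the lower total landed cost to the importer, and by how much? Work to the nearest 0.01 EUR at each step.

Supplier A (EXW):
CIF value = EXW price + inland to port + export clearance + origin terminal + freight + insurance = 280103.46 + 1765.27 + 243.21 + 132.35 + 8940.16 + 47.88 = 291232.33
Import duty = 291232.33 × 16% = 46597.17
Buyer bears (A): 1765.27 + 243.21 + 132.35 + 8940.16 + 47.88 + 189.95 + 436.53 + 1546.72 = 13302.07
Landed cost (A) = invoice 280103.46 + 13302.07 + duty 46597.17 = 340002.70
Supplier B (FOB):
CIF value = FOB price + freight + insurance = 269527.59 + 8940.16 + 47.88 = 278515.63
Import duty = 278515.63 × 16% = 44562.50
Buyer bears (B): 8940.16 + 47.88 + 189.95 + 436.53 + 1546.72 = 11161.24
Landed cost (B) = invoice 269527.59 + 11161.24 + duty 44562.50 = 325251.33
Difference = |340002.70 − 325251.33| = 14751.37

Supplier B is cheaper by EUR 14751.37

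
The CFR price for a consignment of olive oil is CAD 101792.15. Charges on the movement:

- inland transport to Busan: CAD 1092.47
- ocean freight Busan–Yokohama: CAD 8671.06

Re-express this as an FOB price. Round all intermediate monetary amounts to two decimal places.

Not relevant to the conversion: inland to port — on the seller under both CFR and FOB; already in the CFR price and stays in the FOB price.
From CFR to FOB, the seller no longer bears: freight.
FOB price = 101792.15 − 8671.06 = 93121.09

FOB price: CAD 93121.09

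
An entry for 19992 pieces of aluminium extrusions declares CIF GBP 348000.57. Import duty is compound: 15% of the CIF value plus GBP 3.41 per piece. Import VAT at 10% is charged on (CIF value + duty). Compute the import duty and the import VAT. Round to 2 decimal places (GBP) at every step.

Import duty: GBP 120372.81; import VAT: GBP 46837.34

Ad valorem component: 348000.57 × 15% = 52200.09
Specific component: 19992 × 3.41 = 68172.72
Import duty = 52200.09 + 68172.72 = 120372.81
VAT base = CIF + duty = 348000.57 + 120372.81 = 468373.38
Import VAT = 468373.38 × 10% = 46837.34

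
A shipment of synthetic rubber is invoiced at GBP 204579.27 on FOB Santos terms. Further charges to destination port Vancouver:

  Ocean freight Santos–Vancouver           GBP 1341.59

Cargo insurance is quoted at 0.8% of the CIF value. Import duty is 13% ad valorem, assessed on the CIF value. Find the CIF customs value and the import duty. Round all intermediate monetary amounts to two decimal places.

Let C be the CIF value. C = FOB price + freight + 0.8% × C
C − 0.8% × C = 204579.27 + 1341.59
0.992 × C = 205920.86
C = 205920.86 / 0.992 = 207581.51
Insurance premium = 0.8% × 207581.51 = 1660.65
Import duty = 207581.51 × 13% = 26985.60

CIF value: GBP 207581.51; import duty: GBP 26985.60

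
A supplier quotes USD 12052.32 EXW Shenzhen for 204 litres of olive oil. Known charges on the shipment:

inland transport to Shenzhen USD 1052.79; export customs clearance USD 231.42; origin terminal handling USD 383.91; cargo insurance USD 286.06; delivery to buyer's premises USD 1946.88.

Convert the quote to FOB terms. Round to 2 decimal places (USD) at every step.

FOB price: USD 13720.44

Not relevant to the conversion: delivery, insurance — on the buyer under both terms; not part of either seller's price.
From EXW to FOB, the seller additionally bears: inland to port, export clearance, origin terminal.
FOB price = 12052.32 + 1052.79 + 231.42 + 383.91 = 13720.44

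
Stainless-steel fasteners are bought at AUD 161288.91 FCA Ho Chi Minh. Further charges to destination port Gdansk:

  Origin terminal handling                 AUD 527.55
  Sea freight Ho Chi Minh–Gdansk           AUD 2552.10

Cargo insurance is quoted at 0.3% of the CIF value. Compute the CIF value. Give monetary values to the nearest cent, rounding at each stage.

Let C be the CIF value. C = FCA price + pre-shipment costs + freight + 0.3% × C
C − 0.3% × C = 161288.91 + 527.55 + 2552.10
0.997 × C = 164368.56
C = 164368.56 / 0.997 = 164863.15
Insurance premium = 0.3% × 164863.15 = 494.59

CIF value: AUD 164863.15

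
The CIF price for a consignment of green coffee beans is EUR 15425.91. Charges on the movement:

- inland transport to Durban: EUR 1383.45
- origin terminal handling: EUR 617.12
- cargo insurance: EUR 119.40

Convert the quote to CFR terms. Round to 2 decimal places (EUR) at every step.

CFR price: EUR 15306.51

Not relevant to the conversion: origin terminal, inland to port — on the seller under both CIF and CFR; already in the CIF price and stays in the CFR price.
From CIF to CFR, the seller no longer bears: insurance.
CFR price = 15425.91 − 119.40 = 15306.51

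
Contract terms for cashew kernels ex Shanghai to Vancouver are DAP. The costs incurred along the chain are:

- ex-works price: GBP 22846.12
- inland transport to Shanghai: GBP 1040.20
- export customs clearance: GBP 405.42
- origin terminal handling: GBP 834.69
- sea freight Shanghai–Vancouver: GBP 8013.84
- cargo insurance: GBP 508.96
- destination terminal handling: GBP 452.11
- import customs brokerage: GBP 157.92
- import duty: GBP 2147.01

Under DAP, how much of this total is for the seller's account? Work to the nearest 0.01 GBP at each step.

DAP: the seller bears all costs to the named destination except import duty and clearance.
Seller's account: goods 22846.12 + inland to port 1040.20 + export clearance 405.42 + origin terminal 834.69 + freight 8013.84 + insurance 508.96 + destination terminal 452.11 = 34101.34
Buyer's account: brokerage 157.92 + duty 2147.01 = 2304.93

Seller's account: GBP 34101.34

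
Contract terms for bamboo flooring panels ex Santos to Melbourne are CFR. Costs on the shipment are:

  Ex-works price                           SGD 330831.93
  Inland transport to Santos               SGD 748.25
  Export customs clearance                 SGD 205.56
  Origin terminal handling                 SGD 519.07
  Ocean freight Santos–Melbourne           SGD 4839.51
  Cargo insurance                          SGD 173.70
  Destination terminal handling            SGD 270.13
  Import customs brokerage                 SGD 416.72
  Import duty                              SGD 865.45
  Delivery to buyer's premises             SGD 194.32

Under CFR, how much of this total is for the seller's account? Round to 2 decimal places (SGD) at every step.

Seller's account: SGD 337144.32

CFR: the seller pays costs through ocean freight to the destination port, but not insurance.
Seller's account: goods 330831.93 + inland to port 748.25 + export clearance 205.56 + origin terminal 519.07 + freight 4839.51 = 337144.32
Buyer's account: insurance 173.70 + destination terminal 270.13 + brokerage 416.72 + duty 865.45 + delivery 194.32 = 1920.32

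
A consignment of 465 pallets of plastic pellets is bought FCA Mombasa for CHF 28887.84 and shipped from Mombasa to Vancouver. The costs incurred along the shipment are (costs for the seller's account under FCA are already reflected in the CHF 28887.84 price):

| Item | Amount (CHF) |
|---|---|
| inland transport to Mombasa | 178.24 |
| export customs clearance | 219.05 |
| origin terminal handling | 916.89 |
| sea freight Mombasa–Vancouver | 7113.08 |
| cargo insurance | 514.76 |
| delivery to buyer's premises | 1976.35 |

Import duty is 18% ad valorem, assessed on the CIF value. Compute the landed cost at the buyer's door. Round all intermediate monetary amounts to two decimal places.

Total landed cost: CHF 46146.78

FCA: the seller delivers export-cleared goods to the carrier; the buyer bears costs from that point.
Already in the invoice (seller's account under FCA): inland to port, export clearance — exclude.
CIF value = FCA price + origin terminal + freight + insurance = 28887.84 + 916.89 + 7113.08 + 514.76 = 37432.57
Import duty = 37432.57 × 18% = 6737.86
Buyer bears: origin terminal 916.89 + freight 7113.08 + insurance 514.76 + delivery 1976.35 + duty 6737.86 = 17258.94
Landed cost = invoice 28887.84 + 17258.94 = 46146.78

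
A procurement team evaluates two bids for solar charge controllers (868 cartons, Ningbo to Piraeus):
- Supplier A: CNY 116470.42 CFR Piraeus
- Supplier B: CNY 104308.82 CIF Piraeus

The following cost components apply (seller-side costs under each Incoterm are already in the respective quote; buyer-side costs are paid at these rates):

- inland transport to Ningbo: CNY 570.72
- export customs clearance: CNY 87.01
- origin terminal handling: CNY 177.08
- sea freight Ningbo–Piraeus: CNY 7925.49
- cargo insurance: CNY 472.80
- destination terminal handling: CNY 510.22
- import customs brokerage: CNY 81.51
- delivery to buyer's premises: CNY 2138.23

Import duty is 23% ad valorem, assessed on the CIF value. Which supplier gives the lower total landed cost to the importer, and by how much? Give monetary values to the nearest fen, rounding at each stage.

Supplier A (CFR):
CIF value = CFR price + insurance = 116470.42 + 472.80 = 116943.22
Import duty = 116943.22 × 23% = 26896.94
Buyer bears (A): 472.80 + 510.22 + 81.51 + 2138.23 = 3202.76
Landed cost (A) = invoice 116470.42 + 3202.76 + duty 26896.94 = 146570.12
Supplier B (CIF):
The CIF price already equals the CIF value: 104308.82
Import duty = 104308.82 × 23% = 23991.03
Buyer bears (B): 510.22 + 81.51 + 2138.23 = 2729.96
Landed cost (B) = invoice 104308.82 + 2729.96 + duty 23991.03 = 131029.81
Difference = |146570.12 − 131029.81| = 15540.31

Supplier B is cheaper by CNY 15540.31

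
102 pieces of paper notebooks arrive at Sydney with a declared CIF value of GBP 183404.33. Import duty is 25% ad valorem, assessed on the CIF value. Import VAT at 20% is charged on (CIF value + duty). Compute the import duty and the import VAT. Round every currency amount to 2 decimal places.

Import duty = 183404.33 × 25% = 45851.08
VAT base = CIF + duty = 183404.33 + 45851.08 = 229255.41
Import VAT = 229255.41 × 20% = 45851.08

Import duty: GBP 45851.08; import VAT: GBP 45851.08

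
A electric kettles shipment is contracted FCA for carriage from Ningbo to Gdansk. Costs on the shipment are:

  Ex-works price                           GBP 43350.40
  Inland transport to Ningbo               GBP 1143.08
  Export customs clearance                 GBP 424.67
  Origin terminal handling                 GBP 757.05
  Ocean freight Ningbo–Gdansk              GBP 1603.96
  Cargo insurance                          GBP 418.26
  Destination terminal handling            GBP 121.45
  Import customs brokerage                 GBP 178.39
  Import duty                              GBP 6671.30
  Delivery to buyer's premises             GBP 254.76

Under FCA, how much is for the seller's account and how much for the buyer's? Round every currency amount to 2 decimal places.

Seller: GBP 44918.15; buyer: GBP 10005.17

FCA: the seller delivers export-cleared goods to the carrier; the buyer bears costs from that point.
Seller's account: goods 43350.40 + inland to port 1143.08 + export clearance 424.67 = 44918.15
Buyer's account: origin terminal 757.05 + freight 1603.96 + insurance 418.26 + destination terminal 121.45 + brokerage 178.39 + duty 6671.30 + delivery 254.76 = 10005.17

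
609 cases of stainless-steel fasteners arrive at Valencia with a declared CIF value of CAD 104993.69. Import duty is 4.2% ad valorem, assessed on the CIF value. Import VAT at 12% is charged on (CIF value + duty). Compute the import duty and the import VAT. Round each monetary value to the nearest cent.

Import duty = 104993.69 × 4.2% = 4409.73
VAT base = CIF + duty = 104993.69 + 4409.73 = 109403.42
Import VAT = 109403.42 × 12% = 13128.41

Import duty: CAD 4409.73; import VAT: CAD 13128.41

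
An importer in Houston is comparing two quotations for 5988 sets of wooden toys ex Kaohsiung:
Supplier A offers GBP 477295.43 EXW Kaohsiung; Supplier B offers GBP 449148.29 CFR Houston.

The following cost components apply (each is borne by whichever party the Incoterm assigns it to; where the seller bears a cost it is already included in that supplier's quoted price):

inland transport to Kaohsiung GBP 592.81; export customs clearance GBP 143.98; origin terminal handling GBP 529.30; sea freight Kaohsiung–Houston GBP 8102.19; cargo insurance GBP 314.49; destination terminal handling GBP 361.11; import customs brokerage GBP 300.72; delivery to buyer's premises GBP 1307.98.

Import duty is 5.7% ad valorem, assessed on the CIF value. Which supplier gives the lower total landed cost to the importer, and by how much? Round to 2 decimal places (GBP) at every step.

Supplier B is cheaper by GBP 39653.80

Supplier A (EXW):
CIF value = EXW price + inland to port + export clearance + origin terminal + freight + insurance = 477295.43 + 592.81 + 143.98 + 529.30 + 8102.19 + 314.49 = 486978.20
Import duty = 486978.20 × 5.7% = 27757.76
Buyer bears (A): 592.81 + 143.98 + 529.30 + 8102.19 + 314.49 + 361.11 + 300.72 + 1307.98 = 11652.58
Landed cost (A) = invoice 477295.43 + 11652.58 + duty 27757.76 = 516705.77
Supplier B (CFR):
CIF value = CFR price + insurance = 449148.29 + 314.49 = 449462.78
Import duty = 449462.78 × 5.7% = 25619.38
Buyer bears (B): 314.49 + 361.11 + 300.72 + 1307.98 = 2284.30
Landed cost (B) = invoice 449148.29 + 2284.30 + duty 25619.38 = 477051.97
Difference = |516705.77 − 477051.97| = 39653.80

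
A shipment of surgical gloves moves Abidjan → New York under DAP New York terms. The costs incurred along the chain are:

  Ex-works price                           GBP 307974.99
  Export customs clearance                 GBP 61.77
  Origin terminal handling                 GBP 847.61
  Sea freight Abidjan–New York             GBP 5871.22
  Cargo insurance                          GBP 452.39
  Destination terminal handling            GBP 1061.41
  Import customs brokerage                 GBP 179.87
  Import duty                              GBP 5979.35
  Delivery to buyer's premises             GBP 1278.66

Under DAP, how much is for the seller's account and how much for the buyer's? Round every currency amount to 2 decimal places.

Seller: GBP 317548.05; buyer: GBP 6159.22

DAP: the seller bears all costs to the named destination except import duty and clearance.
Seller's account: goods 307974.99 + export clearance 61.77 + origin terminal 847.61 + freight 5871.22 + insurance 452.39 + destination terminal 1061.41 + delivery 1278.66 = 317548.05
Buyer's account: brokerage 179.87 + duty 5979.35 = 6159.22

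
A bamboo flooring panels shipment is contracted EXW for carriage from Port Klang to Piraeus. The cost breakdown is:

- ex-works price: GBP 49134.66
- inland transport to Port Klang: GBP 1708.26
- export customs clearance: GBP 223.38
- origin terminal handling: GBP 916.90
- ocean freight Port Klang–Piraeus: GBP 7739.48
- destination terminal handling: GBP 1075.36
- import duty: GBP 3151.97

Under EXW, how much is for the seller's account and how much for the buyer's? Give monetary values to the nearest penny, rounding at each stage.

EXW: the seller makes goods available at their premises; the buyer bears all onward costs.
Seller's account: goods 49134.66 = 49134.66
Buyer's account: inland to port 1708.26 + export clearance 223.38 + origin terminal 916.90 + freight 7739.48 + destination terminal 1075.36 + duty 3151.97 = 14815.35

Seller: GBP 49134.66; buyer: GBP 14815.35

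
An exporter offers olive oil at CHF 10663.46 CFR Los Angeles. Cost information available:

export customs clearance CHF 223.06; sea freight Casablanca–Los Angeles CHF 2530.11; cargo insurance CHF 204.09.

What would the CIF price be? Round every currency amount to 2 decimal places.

Not relevant to the conversion: export clearance, freight — on the seller under both CFR and CIF; already in the CFR price and stays in the CIF price.
From CFR to CIF, the seller additionally bears: insurance.
CIF price = 10663.46 + 204.09 = 10867.55

CIF price: CHF 10867.55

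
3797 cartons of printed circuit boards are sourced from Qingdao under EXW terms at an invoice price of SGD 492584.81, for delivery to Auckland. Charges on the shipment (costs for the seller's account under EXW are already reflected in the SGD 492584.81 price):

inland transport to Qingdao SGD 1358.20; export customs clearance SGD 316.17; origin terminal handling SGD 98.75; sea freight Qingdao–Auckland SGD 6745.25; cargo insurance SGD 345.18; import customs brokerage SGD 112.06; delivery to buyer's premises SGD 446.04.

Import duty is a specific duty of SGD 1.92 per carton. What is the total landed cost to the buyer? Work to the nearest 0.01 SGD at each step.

Total landed cost: SGD 509296.70

EXW: the seller makes goods available at their premises; the buyer bears all onward costs.
CIF value = EXW price + inland to port + export clearance + origin terminal + freight + insurance = 492584.81 + 1358.20 + 316.17 + 98.75 + 6745.25 + 345.18 = 501448.36
Import duty = 3797 × 1.92 = 7290.24
Buyer bears: inland to port 1358.20 + export clearance 316.17 + origin terminal 98.75 + freight 6745.25 + insurance 345.18 + brokerage 112.06 + delivery 446.04 + duty 7290.24 = 16711.89
Landed cost = invoice 492584.81 + 16711.89 = 509296.70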